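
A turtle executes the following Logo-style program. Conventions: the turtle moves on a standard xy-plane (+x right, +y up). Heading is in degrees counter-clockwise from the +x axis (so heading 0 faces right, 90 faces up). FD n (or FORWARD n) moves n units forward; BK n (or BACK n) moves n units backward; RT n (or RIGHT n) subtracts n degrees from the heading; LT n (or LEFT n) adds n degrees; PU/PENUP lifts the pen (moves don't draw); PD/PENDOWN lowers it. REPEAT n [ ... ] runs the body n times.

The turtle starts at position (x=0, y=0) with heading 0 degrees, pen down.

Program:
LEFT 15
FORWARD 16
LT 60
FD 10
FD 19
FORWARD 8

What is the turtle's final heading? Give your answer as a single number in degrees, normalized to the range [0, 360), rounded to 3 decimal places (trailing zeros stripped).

Executing turtle program step by step:
Start: pos=(0,0), heading=0, pen down
LT 15: heading 0 -> 15
FD 16: (0,0) -> (15.455,4.141) [heading=15, draw]
LT 60: heading 15 -> 75
FD 10: (15.455,4.141) -> (18.043,13.8) [heading=75, draw]
FD 19: (18.043,13.8) -> (22.961,32.153) [heading=75, draw]
FD 8: (22.961,32.153) -> (25.031,39.88) [heading=75, draw]
Final: pos=(25.031,39.88), heading=75, 4 segment(s) drawn

Answer: 75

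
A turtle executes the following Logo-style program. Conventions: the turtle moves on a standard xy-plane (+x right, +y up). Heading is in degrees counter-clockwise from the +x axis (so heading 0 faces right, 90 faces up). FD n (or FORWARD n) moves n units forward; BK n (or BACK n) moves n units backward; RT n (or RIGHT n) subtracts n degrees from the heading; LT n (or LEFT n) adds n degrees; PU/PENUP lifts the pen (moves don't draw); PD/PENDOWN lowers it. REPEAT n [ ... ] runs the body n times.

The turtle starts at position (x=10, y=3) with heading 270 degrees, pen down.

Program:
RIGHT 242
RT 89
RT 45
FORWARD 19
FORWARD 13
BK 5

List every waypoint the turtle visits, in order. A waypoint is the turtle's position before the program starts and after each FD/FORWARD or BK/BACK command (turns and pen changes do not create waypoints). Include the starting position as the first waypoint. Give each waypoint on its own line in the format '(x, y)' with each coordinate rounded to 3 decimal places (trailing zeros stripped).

Executing turtle program step by step:
Start: pos=(10,3), heading=270, pen down
RT 242: heading 270 -> 28
RT 89: heading 28 -> 299
RT 45: heading 299 -> 254
FD 19: (10,3) -> (4.763,-15.264) [heading=254, draw]
FD 13: (4.763,-15.264) -> (1.18,-27.76) [heading=254, draw]
BK 5: (1.18,-27.76) -> (2.558,-22.954) [heading=254, draw]
Final: pos=(2.558,-22.954), heading=254, 3 segment(s) drawn
Waypoints (4 total):
(10, 3)
(4.763, -15.264)
(1.18, -27.76)
(2.558, -22.954)

Answer: (10, 3)
(4.763, -15.264)
(1.18, -27.76)
(2.558, -22.954)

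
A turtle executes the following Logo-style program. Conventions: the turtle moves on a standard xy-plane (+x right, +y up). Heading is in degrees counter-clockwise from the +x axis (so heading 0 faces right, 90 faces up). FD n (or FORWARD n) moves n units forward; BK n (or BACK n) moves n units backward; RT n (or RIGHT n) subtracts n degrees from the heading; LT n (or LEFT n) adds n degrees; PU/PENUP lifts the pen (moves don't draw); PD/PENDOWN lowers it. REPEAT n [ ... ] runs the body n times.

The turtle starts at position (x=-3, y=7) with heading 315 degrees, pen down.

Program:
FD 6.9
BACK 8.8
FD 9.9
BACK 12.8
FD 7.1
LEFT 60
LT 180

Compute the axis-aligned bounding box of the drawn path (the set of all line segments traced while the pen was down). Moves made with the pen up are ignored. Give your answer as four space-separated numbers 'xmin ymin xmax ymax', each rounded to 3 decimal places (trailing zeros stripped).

Answer: -6.394 1.343 2.657 10.394

Derivation:
Executing turtle program step by step:
Start: pos=(-3,7), heading=315, pen down
FD 6.9: (-3,7) -> (1.879,2.121) [heading=315, draw]
BK 8.8: (1.879,2.121) -> (-4.344,8.344) [heading=315, draw]
FD 9.9: (-4.344,8.344) -> (2.657,1.343) [heading=315, draw]
BK 12.8: (2.657,1.343) -> (-6.394,10.394) [heading=315, draw]
FD 7.1: (-6.394,10.394) -> (-1.374,5.374) [heading=315, draw]
LT 60: heading 315 -> 15
LT 180: heading 15 -> 195
Final: pos=(-1.374,5.374), heading=195, 5 segment(s) drawn

Segment endpoints: x in {-6.394, -4.344, -3, -1.374, 1.879, 2.657}, y in {1.343, 2.121, 5.374, 7, 8.344, 10.394}
xmin=-6.394, ymin=1.343, xmax=2.657, ymax=10.394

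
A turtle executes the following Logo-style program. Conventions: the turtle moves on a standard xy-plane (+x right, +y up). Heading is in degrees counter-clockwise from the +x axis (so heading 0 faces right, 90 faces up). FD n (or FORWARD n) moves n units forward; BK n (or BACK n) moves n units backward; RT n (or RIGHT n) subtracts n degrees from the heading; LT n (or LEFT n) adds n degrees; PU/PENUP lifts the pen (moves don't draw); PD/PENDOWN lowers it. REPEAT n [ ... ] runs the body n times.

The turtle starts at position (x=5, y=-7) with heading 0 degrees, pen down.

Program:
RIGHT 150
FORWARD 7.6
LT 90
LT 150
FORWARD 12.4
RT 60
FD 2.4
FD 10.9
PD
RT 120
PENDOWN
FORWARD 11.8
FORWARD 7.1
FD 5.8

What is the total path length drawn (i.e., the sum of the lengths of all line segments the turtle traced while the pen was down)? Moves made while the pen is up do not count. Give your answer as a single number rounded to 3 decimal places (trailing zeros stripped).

Executing turtle program step by step:
Start: pos=(5,-7), heading=0, pen down
RT 150: heading 0 -> 210
FD 7.6: (5,-7) -> (-1.582,-10.8) [heading=210, draw]
LT 90: heading 210 -> 300
LT 150: heading 300 -> 90
FD 12.4: (-1.582,-10.8) -> (-1.582,1.6) [heading=90, draw]
RT 60: heading 90 -> 30
FD 2.4: (-1.582,1.6) -> (0.497,2.8) [heading=30, draw]
FD 10.9: (0.497,2.8) -> (9.936,8.25) [heading=30, draw]
PD: pen down
RT 120: heading 30 -> 270
PD: pen down
FD 11.8: (9.936,8.25) -> (9.936,-3.55) [heading=270, draw]
FD 7.1: (9.936,-3.55) -> (9.936,-10.65) [heading=270, draw]
FD 5.8: (9.936,-10.65) -> (9.936,-16.45) [heading=270, draw]
Final: pos=(9.936,-16.45), heading=270, 7 segment(s) drawn

Segment lengths:
  seg 1: (5,-7) -> (-1.582,-10.8), length = 7.6
  seg 2: (-1.582,-10.8) -> (-1.582,1.6), length = 12.4
  seg 3: (-1.582,1.6) -> (0.497,2.8), length = 2.4
  seg 4: (0.497,2.8) -> (9.936,8.25), length = 10.9
  seg 5: (9.936,8.25) -> (9.936,-3.55), length = 11.8
  seg 6: (9.936,-3.55) -> (9.936,-10.65), length = 7.1
  seg 7: (9.936,-10.65) -> (9.936,-16.45), length = 5.8
Total = 58

Answer: 58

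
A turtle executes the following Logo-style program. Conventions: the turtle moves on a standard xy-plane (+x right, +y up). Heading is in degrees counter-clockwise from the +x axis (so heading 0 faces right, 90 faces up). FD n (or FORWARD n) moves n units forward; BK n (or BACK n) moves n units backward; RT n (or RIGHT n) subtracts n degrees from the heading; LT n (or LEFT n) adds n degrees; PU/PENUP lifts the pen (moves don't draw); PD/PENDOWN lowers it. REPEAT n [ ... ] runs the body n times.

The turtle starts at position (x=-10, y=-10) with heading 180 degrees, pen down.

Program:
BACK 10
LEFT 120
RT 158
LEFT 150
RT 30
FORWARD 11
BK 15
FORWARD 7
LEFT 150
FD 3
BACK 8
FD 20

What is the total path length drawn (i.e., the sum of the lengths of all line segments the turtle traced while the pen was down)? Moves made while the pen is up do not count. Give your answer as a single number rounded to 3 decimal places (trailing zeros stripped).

Answer: 74

Derivation:
Executing turtle program step by step:
Start: pos=(-10,-10), heading=180, pen down
BK 10: (-10,-10) -> (0,-10) [heading=180, draw]
LT 120: heading 180 -> 300
RT 158: heading 300 -> 142
LT 150: heading 142 -> 292
RT 30: heading 292 -> 262
FD 11: (0,-10) -> (-1.531,-20.893) [heading=262, draw]
BK 15: (-1.531,-20.893) -> (0.557,-6.039) [heading=262, draw]
FD 7: (0.557,-6.039) -> (-0.418,-12.971) [heading=262, draw]
LT 150: heading 262 -> 52
FD 3: (-0.418,-12.971) -> (1.429,-10.607) [heading=52, draw]
BK 8: (1.429,-10.607) -> (-3.496,-16.911) [heading=52, draw]
FD 20: (-3.496,-16.911) -> (8.817,-1.151) [heading=52, draw]
Final: pos=(8.817,-1.151), heading=52, 7 segment(s) drawn

Segment lengths:
  seg 1: (-10,-10) -> (0,-10), length = 10
  seg 2: (0,-10) -> (-1.531,-20.893), length = 11
  seg 3: (-1.531,-20.893) -> (0.557,-6.039), length = 15
  seg 4: (0.557,-6.039) -> (-0.418,-12.971), length = 7
  seg 5: (-0.418,-12.971) -> (1.429,-10.607), length = 3
  seg 6: (1.429,-10.607) -> (-3.496,-16.911), length = 8
  seg 7: (-3.496,-16.911) -> (8.817,-1.151), length = 20
Total = 74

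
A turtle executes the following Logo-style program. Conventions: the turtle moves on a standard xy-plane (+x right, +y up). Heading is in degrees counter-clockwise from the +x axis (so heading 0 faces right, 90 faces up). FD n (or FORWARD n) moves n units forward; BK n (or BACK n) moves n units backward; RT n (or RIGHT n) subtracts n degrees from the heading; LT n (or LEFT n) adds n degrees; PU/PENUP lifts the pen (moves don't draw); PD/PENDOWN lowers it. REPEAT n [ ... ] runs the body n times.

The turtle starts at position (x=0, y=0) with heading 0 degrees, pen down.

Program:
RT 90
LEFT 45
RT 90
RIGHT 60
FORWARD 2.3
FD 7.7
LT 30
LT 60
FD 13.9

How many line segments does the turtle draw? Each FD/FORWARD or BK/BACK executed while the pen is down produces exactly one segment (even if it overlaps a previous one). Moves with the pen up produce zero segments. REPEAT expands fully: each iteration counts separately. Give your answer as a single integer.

Answer: 3

Derivation:
Executing turtle program step by step:
Start: pos=(0,0), heading=0, pen down
RT 90: heading 0 -> 270
LT 45: heading 270 -> 315
RT 90: heading 315 -> 225
RT 60: heading 225 -> 165
FD 2.3: (0,0) -> (-2.222,0.595) [heading=165, draw]
FD 7.7: (-2.222,0.595) -> (-9.659,2.588) [heading=165, draw]
LT 30: heading 165 -> 195
LT 60: heading 195 -> 255
FD 13.9: (-9.659,2.588) -> (-13.257,-10.838) [heading=255, draw]
Final: pos=(-13.257,-10.838), heading=255, 3 segment(s) drawn
Segments drawn: 3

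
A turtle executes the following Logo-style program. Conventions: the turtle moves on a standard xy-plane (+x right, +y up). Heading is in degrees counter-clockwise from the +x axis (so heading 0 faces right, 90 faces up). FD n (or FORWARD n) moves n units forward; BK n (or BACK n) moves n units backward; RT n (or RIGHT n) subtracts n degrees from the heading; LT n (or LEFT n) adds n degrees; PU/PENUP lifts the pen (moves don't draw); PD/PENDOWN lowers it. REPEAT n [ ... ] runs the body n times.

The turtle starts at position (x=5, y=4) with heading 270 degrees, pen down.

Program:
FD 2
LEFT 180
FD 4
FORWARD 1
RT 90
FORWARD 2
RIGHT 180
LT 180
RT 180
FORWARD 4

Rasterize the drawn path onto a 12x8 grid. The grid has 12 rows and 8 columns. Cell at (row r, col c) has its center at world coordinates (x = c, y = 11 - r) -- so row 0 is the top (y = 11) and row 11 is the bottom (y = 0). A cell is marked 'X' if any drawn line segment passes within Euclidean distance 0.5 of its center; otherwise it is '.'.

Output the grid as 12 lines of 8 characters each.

Segment 0: (5,4) -> (5,2)
Segment 1: (5,2) -> (5,6)
Segment 2: (5,6) -> (5,7)
Segment 3: (5,7) -> (7,7)
Segment 4: (7,7) -> (3,7)

Answer: ........
........
........
........
...XXXXX
.....X..
.....X..
.....X..
.....X..
.....X..
........
........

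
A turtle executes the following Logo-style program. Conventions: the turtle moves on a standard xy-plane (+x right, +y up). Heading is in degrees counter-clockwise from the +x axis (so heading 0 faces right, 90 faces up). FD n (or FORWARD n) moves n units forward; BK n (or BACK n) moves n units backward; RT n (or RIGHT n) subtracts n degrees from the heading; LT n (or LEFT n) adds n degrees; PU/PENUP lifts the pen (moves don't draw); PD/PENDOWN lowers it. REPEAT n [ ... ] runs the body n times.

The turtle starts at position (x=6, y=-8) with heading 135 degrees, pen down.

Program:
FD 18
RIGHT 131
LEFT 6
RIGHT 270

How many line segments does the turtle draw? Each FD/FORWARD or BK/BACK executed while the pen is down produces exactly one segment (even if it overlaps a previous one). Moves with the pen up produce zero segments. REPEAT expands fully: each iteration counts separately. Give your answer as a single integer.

Executing turtle program step by step:
Start: pos=(6,-8), heading=135, pen down
FD 18: (6,-8) -> (-6.728,4.728) [heading=135, draw]
RT 131: heading 135 -> 4
LT 6: heading 4 -> 10
RT 270: heading 10 -> 100
Final: pos=(-6.728,4.728), heading=100, 1 segment(s) drawn
Segments drawn: 1

Answer: 1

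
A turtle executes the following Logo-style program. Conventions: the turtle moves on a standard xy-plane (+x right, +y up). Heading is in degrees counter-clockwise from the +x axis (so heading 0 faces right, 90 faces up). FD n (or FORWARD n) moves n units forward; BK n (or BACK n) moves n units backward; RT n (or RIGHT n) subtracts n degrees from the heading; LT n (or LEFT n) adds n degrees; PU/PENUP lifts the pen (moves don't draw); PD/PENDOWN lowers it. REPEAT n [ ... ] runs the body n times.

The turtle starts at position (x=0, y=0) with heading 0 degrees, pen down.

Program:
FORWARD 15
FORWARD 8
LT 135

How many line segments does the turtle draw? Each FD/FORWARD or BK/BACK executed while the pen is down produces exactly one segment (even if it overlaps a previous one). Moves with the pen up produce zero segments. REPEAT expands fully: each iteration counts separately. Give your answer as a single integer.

Answer: 2

Derivation:
Executing turtle program step by step:
Start: pos=(0,0), heading=0, pen down
FD 15: (0,0) -> (15,0) [heading=0, draw]
FD 8: (15,0) -> (23,0) [heading=0, draw]
LT 135: heading 0 -> 135
Final: pos=(23,0), heading=135, 2 segment(s) drawn
Segments drawn: 2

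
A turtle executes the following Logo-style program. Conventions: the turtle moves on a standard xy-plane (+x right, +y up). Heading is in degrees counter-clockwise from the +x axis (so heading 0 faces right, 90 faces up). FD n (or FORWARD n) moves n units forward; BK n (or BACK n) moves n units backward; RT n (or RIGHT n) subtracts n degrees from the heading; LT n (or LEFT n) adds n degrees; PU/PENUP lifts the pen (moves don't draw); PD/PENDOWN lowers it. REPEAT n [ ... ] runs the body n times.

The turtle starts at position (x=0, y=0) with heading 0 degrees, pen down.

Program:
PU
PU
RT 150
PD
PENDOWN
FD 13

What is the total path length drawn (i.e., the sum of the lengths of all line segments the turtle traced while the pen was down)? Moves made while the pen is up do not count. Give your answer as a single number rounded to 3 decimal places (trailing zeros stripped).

Answer: 13

Derivation:
Executing turtle program step by step:
Start: pos=(0,0), heading=0, pen down
PU: pen up
PU: pen up
RT 150: heading 0 -> 210
PD: pen down
PD: pen down
FD 13: (0,0) -> (-11.258,-6.5) [heading=210, draw]
Final: pos=(-11.258,-6.5), heading=210, 1 segment(s) drawn

Segment lengths:
  seg 1: (0,0) -> (-11.258,-6.5), length = 13
Total = 13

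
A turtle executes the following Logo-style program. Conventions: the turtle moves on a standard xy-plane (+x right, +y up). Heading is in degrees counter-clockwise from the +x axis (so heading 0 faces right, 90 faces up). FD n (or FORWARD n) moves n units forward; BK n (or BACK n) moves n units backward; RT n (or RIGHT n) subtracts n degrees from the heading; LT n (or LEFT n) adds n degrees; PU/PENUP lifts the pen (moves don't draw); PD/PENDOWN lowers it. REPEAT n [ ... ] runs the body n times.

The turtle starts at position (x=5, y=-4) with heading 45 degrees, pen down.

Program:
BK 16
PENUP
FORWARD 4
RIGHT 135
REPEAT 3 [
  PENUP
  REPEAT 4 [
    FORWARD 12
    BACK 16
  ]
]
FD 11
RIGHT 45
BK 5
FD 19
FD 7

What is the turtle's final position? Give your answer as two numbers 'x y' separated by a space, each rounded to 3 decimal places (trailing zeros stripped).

Executing turtle program step by step:
Start: pos=(5,-4), heading=45, pen down
BK 16: (5,-4) -> (-6.314,-15.314) [heading=45, draw]
PU: pen up
FD 4: (-6.314,-15.314) -> (-3.485,-12.485) [heading=45, move]
RT 135: heading 45 -> 270
REPEAT 3 [
  -- iteration 1/3 --
  PU: pen up
  REPEAT 4 [
    -- iteration 1/4 --
    FD 12: (-3.485,-12.485) -> (-3.485,-24.485) [heading=270, move]
    BK 16: (-3.485,-24.485) -> (-3.485,-8.485) [heading=270, move]
    -- iteration 2/4 --
    FD 12: (-3.485,-8.485) -> (-3.485,-20.485) [heading=270, move]
    BK 16: (-3.485,-20.485) -> (-3.485,-4.485) [heading=270, move]
    -- iteration 3/4 --
    FD 12: (-3.485,-4.485) -> (-3.485,-16.485) [heading=270, move]
    BK 16: (-3.485,-16.485) -> (-3.485,-0.485) [heading=270, move]
    -- iteration 4/4 --
    FD 12: (-3.485,-0.485) -> (-3.485,-12.485) [heading=270, move]
    BK 16: (-3.485,-12.485) -> (-3.485,3.515) [heading=270, move]
  ]
  -- iteration 2/3 --
  PU: pen up
  REPEAT 4 [
    -- iteration 1/4 --
    FD 12: (-3.485,3.515) -> (-3.485,-8.485) [heading=270, move]
    BK 16: (-3.485,-8.485) -> (-3.485,7.515) [heading=270, move]
    -- iteration 2/4 --
    FD 12: (-3.485,7.515) -> (-3.485,-4.485) [heading=270, move]
    BK 16: (-3.485,-4.485) -> (-3.485,11.515) [heading=270, move]
    -- iteration 3/4 --
    FD 12: (-3.485,11.515) -> (-3.485,-0.485) [heading=270, move]
    BK 16: (-3.485,-0.485) -> (-3.485,15.515) [heading=270, move]
    -- iteration 4/4 --
    FD 12: (-3.485,15.515) -> (-3.485,3.515) [heading=270, move]
    BK 16: (-3.485,3.515) -> (-3.485,19.515) [heading=270, move]
  ]
  -- iteration 3/3 --
  PU: pen up
  REPEAT 4 [
    -- iteration 1/4 --
    FD 12: (-3.485,19.515) -> (-3.485,7.515) [heading=270, move]
    BK 16: (-3.485,7.515) -> (-3.485,23.515) [heading=270, move]
    -- iteration 2/4 --
    FD 12: (-3.485,23.515) -> (-3.485,11.515) [heading=270, move]
    BK 16: (-3.485,11.515) -> (-3.485,27.515) [heading=270, move]
    -- iteration 3/4 --
    FD 12: (-3.485,27.515) -> (-3.485,15.515) [heading=270, move]
    BK 16: (-3.485,15.515) -> (-3.485,31.515) [heading=270, move]
    -- iteration 4/4 --
    FD 12: (-3.485,31.515) -> (-3.485,19.515) [heading=270, move]
    BK 16: (-3.485,19.515) -> (-3.485,35.515) [heading=270, move]
  ]
]
FD 11: (-3.485,35.515) -> (-3.485,24.515) [heading=270, move]
RT 45: heading 270 -> 225
BK 5: (-3.485,24.515) -> (0.05,28.05) [heading=225, move]
FD 19: (0.05,28.05) -> (-13.385,14.615) [heading=225, move]
FD 7: (-13.385,14.615) -> (-18.335,9.665) [heading=225, move]
Final: pos=(-18.335,9.665), heading=225, 1 segment(s) drawn

Answer: -18.335 9.665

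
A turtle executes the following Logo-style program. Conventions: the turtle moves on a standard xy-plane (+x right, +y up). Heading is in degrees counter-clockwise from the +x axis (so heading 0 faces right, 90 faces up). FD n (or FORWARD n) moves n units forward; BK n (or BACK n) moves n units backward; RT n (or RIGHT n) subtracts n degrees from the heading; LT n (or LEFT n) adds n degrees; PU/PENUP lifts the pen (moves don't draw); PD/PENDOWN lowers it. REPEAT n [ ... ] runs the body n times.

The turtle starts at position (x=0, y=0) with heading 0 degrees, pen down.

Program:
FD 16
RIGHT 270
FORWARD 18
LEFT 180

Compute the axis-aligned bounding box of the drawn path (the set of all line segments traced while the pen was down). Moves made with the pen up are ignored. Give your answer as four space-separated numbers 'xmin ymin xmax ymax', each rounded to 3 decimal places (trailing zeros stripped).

Executing turtle program step by step:
Start: pos=(0,0), heading=0, pen down
FD 16: (0,0) -> (16,0) [heading=0, draw]
RT 270: heading 0 -> 90
FD 18: (16,0) -> (16,18) [heading=90, draw]
LT 180: heading 90 -> 270
Final: pos=(16,18), heading=270, 2 segment(s) drawn

Segment endpoints: x in {0, 16, 16}, y in {0, 18}
xmin=0, ymin=0, xmax=16, ymax=18

Answer: 0 0 16 18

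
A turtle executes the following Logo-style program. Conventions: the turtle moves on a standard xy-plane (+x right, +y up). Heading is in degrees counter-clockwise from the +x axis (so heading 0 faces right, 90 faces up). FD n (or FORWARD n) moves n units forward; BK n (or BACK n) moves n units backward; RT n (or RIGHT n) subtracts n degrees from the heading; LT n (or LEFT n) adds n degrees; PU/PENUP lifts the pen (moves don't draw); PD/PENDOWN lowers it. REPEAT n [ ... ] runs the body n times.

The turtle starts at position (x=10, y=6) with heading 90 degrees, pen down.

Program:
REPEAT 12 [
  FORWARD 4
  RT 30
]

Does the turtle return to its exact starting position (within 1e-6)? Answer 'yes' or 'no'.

Executing turtle program step by step:
Start: pos=(10,6), heading=90, pen down
REPEAT 12 [
  -- iteration 1/12 --
  FD 4: (10,6) -> (10,10) [heading=90, draw]
  RT 30: heading 90 -> 60
  -- iteration 2/12 --
  FD 4: (10,10) -> (12,13.464) [heading=60, draw]
  RT 30: heading 60 -> 30
  -- iteration 3/12 --
  FD 4: (12,13.464) -> (15.464,15.464) [heading=30, draw]
  RT 30: heading 30 -> 0
  -- iteration 4/12 --
  FD 4: (15.464,15.464) -> (19.464,15.464) [heading=0, draw]
  RT 30: heading 0 -> 330
  -- iteration 5/12 --
  FD 4: (19.464,15.464) -> (22.928,13.464) [heading=330, draw]
  RT 30: heading 330 -> 300
  -- iteration 6/12 --
  FD 4: (22.928,13.464) -> (24.928,10) [heading=300, draw]
  RT 30: heading 300 -> 270
  -- iteration 7/12 --
  FD 4: (24.928,10) -> (24.928,6) [heading=270, draw]
  RT 30: heading 270 -> 240
  -- iteration 8/12 --
  FD 4: (24.928,6) -> (22.928,2.536) [heading=240, draw]
  RT 30: heading 240 -> 210
  -- iteration 9/12 --
  FD 4: (22.928,2.536) -> (19.464,0.536) [heading=210, draw]
  RT 30: heading 210 -> 180
  -- iteration 10/12 --
  FD 4: (19.464,0.536) -> (15.464,0.536) [heading=180, draw]
  RT 30: heading 180 -> 150
  -- iteration 11/12 --
  FD 4: (15.464,0.536) -> (12,2.536) [heading=150, draw]
  RT 30: heading 150 -> 120
  -- iteration 12/12 --
  FD 4: (12,2.536) -> (10,6) [heading=120, draw]
  RT 30: heading 120 -> 90
]
Final: pos=(10,6), heading=90, 12 segment(s) drawn

Start position: (10, 6)
Final position: (10, 6)
Distance = 0; < 1e-6 -> CLOSED

Answer: yes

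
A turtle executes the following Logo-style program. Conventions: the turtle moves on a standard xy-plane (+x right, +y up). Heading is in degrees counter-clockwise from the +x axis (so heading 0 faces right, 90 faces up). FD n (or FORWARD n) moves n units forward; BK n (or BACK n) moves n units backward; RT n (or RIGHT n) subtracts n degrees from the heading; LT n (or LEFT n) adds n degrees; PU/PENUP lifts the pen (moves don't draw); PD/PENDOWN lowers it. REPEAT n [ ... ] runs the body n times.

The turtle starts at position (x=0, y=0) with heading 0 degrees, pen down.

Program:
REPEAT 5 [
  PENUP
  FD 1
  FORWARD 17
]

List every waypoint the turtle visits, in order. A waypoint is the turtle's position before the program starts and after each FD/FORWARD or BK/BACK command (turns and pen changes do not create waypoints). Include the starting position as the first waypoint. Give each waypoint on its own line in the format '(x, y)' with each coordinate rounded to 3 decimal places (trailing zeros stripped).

Executing turtle program step by step:
Start: pos=(0,0), heading=0, pen down
REPEAT 5 [
  -- iteration 1/5 --
  PU: pen up
  FD 1: (0,0) -> (1,0) [heading=0, move]
  FD 17: (1,0) -> (18,0) [heading=0, move]
  -- iteration 2/5 --
  PU: pen up
  FD 1: (18,0) -> (19,0) [heading=0, move]
  FD 17: (19,0) -> (36,0) [heading=0, move]
  -- iteration 3/5 --
  PU: pen up
  FD 1: (36,0) -> (37,0) [heading=0, move]
  FD 17: (37,0) -> (54,0) [heading=0, move]
  -- iteration 4/5 --
  PU: pen up
  FD 1: (54,0) -> (55,0) [heading=0, move]
  FD 17: (55,0) -> (72,0) [heading=0, move]
  -- iteration 5/5 --
  PU: pen up
  FD 1: (72,0) -> (73,0) [heading=0, move]
  FD 17: (73,0) -> (90,0) [heading=0, move]
]
Final: pos=(90,0), heading=0, 0 segment(s) drawn
Waypoints (11 total):
(0, 0)
(1, 0)
(18, 0)
(19, 0)
(36, 0)
(37, 0)
(54, 0)
(55, 0)
(72, 0)
(73, 0)
(90, 0)

Answer: (0, 0)
(1, 0)
(18, 0)
(19, 0)
(36, 0)
(37, 0)
(54, 0)
(55, 0)
(72, 0)
(73, 0)
(90, 0)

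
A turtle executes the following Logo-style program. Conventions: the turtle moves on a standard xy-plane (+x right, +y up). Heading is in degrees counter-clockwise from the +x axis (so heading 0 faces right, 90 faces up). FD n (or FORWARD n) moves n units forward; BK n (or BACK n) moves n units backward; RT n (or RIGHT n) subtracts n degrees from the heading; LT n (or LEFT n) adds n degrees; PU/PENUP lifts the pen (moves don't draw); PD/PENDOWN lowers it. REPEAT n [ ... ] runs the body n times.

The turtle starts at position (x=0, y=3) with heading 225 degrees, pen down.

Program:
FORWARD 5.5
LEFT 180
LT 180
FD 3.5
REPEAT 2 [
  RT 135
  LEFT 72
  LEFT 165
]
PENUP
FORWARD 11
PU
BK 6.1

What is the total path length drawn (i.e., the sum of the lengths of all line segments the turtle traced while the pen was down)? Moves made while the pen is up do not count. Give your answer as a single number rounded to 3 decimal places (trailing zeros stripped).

Executing turtle program step by step:
Start: pos=(0,3), heading=225, pen down
FD 5.5: (0,3) -> (-3.889,-0.889) [heading=225, draw]
LT 180: heading 225 -> 45
LT 180: heading 45 -> 225
FD 3.5: (-3.889,-0.889) -> (-6.364,-3.364) [heading=225, draw]
REPEAT 2 [
  -- iteration 1/2 --
  RT 135: heading 225 -> 90
  LT 72: heading 90 -> 162
  LT 165: heading 162 -> 327
  -- iteration 2/2 --
  RT 135: heading 327 -> 192
  LT 72: heading 192 -> 264
  LT 165: heading 264 -> 69
]
PU: pen up
FD 11: (-6.364,-3.364) -> (-2.422,6.905) [heading=69, move]
PU: pen up
BK 6.1: (-2.422,6.905) -> (-4.608,1.211) [heading=69, move]
Final: pos=(-4.608,1.211), heading=69, 2 segment(s) drawn

Segment lengths:
  seg 1: (0,3) -> (-3.889,-0.889), length = 5.5
  seg 2: (-3.889,-0.889) -> (-6.364,-3.364), length = 3.5
Total = 9

Answer: 9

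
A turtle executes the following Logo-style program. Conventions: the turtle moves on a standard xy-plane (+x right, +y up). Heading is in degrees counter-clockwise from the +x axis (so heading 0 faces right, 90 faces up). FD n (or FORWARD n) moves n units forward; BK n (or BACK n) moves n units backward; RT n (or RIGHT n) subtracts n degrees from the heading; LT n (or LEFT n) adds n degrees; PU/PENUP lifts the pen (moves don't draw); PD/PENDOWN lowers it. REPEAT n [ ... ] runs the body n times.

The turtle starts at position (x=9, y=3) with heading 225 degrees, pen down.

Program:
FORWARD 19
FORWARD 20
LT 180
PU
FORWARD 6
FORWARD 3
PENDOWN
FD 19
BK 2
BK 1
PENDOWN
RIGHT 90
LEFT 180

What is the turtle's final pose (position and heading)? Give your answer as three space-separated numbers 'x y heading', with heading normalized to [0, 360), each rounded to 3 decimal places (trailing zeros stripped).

Answer: -0.899 -6.899 135

Derivation:
Executing turtle program step by step:
Start: pos=(9,3), heading=225, pen down
FD 19: (9,3) -> (-4.435,-10.435) [heading=225, draw]
FD 20: (-4.435,-10.435) -> (-18.577,-24.577) [heading=225, draw]
LT 180: heading 225 -> 45
PU: pen up
FD 6: (-18.577,-24.577) -> (-14.335,-20.335) [heading=45, move]
FD 3: (-14.335,-20.335) -> (-12.213,-18.213) [heading=45, move]
PD: pen down
FD 19: (-12.213,-18.213) -> (1.222,-4.778) [heading=45, draw]
BK 2: (1.222,-4.778) -> (-0.192,-6.192) [heading=45, draw]
BK 1: (-0.192,-6.192) -> (-0.899,-6.899) [heading=45, draw]
PD: pen down
RT 90: heading 45 -> 315
LT 180: heading 315 -> 135
Final: pos=(-0.899,-6.899), heading=135, 5 segment(s) drawn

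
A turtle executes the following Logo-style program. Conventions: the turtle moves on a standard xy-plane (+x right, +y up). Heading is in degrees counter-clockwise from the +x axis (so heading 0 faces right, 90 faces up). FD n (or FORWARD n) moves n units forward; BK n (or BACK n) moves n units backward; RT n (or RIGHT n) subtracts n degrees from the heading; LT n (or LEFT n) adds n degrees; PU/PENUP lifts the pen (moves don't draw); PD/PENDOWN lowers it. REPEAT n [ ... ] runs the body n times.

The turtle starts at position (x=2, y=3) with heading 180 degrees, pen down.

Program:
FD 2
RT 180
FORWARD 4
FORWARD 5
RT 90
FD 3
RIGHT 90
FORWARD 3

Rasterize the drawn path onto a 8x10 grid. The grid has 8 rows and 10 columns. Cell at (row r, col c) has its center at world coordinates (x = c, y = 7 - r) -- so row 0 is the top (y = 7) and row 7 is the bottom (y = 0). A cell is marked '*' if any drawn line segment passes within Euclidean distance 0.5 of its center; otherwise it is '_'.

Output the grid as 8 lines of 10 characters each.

Answer: __________
__________
__________
__________
**********
_________*
_________*
______****

Derivation:
Segment 0: (2,3) -> (0,3)
Segment 1: (0,3) -> (4,3)
Segment 2: (4,3) -> (9,3)
Segment 3: (9,3) -> (9,0)
Segment 4: (9,0) -> (6,0)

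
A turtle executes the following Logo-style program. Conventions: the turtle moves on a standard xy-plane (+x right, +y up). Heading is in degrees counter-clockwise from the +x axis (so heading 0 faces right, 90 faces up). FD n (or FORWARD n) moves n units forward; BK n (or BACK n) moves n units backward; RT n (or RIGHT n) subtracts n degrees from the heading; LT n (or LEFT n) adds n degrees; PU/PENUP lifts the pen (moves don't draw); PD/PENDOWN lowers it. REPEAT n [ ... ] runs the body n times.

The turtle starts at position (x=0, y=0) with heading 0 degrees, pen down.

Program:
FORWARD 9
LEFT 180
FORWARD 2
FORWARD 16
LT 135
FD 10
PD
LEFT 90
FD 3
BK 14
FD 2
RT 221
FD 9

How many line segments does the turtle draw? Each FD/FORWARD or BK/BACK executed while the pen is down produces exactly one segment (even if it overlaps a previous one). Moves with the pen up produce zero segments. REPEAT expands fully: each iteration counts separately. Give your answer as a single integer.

Answer: 8

Derivation:
Executing turtle program step by step:
Start: pos=(0,0), heading=0, pen down
FD 9: (0,0) -> (9,0) [heading=0, draw]
LT 180: heading 0 -> 180
FD 2: (9,0) -> (7,0) [heading=180, draw]
FD 16: (7,0) -> (-9,0) [heading=180, draw]
LT 135: heading 180 -> 315
FD 10: (-9,0) -> (-1.929,-7.071) [heading=315, draw]
PD: pen down
LT 90: heading 315 -> 45
FD 3: (-1.929,-7.071) -> (0.192,-4.95) [heading=45, draw]
BK 14: (0.192,-4.95) -> (-9.707,-14.849) [heading=45, draw]
FD 2: (-9.707,-14.849) -> (-8.293,-13.435) [heading=45, draw]
RT 221: heading 45 -> 184
FD 9: (-8.293,-13.435) -> (-17.271,-14.063) [heading=184, draw]
Final: pos=(-17.271,-14.063), heading=184, 8 segment(s) drawn
Segments drawn: 8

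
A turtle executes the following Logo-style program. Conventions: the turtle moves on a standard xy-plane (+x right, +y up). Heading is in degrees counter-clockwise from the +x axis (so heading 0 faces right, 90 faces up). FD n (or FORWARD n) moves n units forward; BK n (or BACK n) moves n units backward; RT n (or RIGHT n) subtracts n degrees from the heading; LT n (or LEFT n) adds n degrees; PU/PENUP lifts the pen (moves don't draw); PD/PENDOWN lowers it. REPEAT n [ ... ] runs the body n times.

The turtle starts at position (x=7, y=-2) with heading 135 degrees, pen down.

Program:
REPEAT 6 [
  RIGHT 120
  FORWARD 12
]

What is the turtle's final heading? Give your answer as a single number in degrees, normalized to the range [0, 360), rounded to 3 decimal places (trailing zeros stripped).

Executing turtle program step by step:
Start: pos=(7,-2), heading=135, pen down
REPEAT 6 [
  -- iteration 1/6 --
  RT 120: heading 135 -> 15
  FD 12: (7,-2) -> (18.591,1.106) [heading=15, draw]
  -- iteration 2/6 --
  RT 120: heading 15 -> 255
  FD 12: (18.591,1.106) -> (15.485,-10.485) [heading=255, draw]
  -- iteration 3/6 --
  RT 120: heading 255 -> 135
  FD 12: (15.485,-10.485) -> (7,-2) [heading=135, draw]
  -- iteration 4/6 --
  RT 120: heading 135 -> 15
  FD 12: (7,-2) -> (18.591,1.106) [heading=15, draw]
  -- iteration 5/6 --
  RT 120: heading 15 -> 255
  FD 12: (18.591,1.106) -> (15.485,-10.485) [heading=255, draw]
  -- iteration 6/6 --
  RT 120: heading 255 -> 135
  FD 12: (15.485,-10.485) -> (7,-2) [heading=135, draw]
]
Final: pos=(7,-2), heading=135, 6 segment(s) drawn

Answer: 135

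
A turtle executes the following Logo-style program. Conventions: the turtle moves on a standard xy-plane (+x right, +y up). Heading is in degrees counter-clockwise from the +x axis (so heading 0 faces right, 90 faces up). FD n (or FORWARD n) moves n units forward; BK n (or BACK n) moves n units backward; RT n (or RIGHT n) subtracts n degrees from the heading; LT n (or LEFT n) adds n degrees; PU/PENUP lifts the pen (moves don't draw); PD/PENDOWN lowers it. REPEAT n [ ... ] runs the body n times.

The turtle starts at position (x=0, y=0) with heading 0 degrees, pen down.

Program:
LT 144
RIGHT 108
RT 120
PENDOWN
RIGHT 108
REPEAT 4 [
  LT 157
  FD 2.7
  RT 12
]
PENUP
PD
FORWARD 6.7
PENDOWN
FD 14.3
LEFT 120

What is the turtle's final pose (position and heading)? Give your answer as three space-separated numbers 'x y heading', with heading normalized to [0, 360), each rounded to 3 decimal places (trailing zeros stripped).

Executing turtle program step by step:
Start: pos=(0,0), heading=0, pen down
LT 144: heading 0 -> 144
RT 108: heading 144 -> 36
RT 120: heading 36 -> 276
PD: pen down
RT 108: heading 276 -> 168
REPEAT 4 [
  -- iteration 1/4 --
  LT 157: heading 168 -> 325
  FD 2.7: (0,0) -> (2.212,-1.549) [heading=325, draw]
  RT 12: heading 325 -> 313
  -- iteration 2/4 --
  LT 157: heading 313 -> 110
  FD 2.7: (2.212,-1.549) -> (1.288,0.989) [heading=110, draw]
  RT 12: heading 110 -> 98
  -- iteration 3/4 --
  LT 157: heading 98 -> 255
  FD 2.7: (1.288,0.989) -> (0.589,-1.619) [heading=255, draw]
  RT 12: heading 255 -> 243
  -- iteration 4/4 --
  LT 157: heading 243 -> 40
  FD 2.7: (0.589,-1.619) -> (2.658,0.116) [heading=40, draw]
  RT 12: heading 40 -> 28
]
PU: pen up
PD: pen down
FD 6.7: (2.658,0.116) -> (8.574,3.261) [heading=28, draw]
PD: pen down
FD 14.3: (8.574,3.261) -> (21.2,9.975) [heading=28, draw]
LT 120: heading 28 -> 148
Final: pos=(21.2,9.975), heading=148, 6 segment(s) drawn

Answer: 21.2 9.975 148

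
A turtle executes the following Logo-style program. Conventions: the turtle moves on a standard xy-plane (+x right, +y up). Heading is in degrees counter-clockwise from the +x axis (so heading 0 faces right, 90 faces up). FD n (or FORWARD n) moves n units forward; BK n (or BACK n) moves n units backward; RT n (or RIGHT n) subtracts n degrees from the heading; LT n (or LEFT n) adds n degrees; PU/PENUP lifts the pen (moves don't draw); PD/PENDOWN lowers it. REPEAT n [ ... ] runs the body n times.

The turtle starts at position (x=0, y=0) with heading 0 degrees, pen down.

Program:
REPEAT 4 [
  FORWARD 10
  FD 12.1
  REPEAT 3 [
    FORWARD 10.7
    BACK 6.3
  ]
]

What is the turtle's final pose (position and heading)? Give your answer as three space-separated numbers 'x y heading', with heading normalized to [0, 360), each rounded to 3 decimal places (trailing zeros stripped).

Executing turtle program step by step:
Start: pos=(0,0), heading=0, pen down
REPEAT 4 [
  -- iteration 1/4 --
  FD 10: (0,0) -> (10,0) [heading=0, draw]
  FD 12.1: (10,0) -> (22.1,0) [heading=0, draw]
  REPEAT 3 [
    -- iteration 1/3 --
    FD 10.7: (22.1,0) -> (32.8,0) [heading=0, draw]
    BK 6.3: (32.8,0) -> (26.5,0) [heading=0, draw]
    -- iteration 2/3 --
    FD 10.7: (26.5,0) -> (37.2,0) [heading=0, draw]
    BK 6.3: (37.2,0) -> (30.9,0) [heading=0, draw]
    -- iteration 3/3 --
    FD 10.7: (30.9,0) -> (41.6,0) [heading=0, draw]
    BK 6.3: (41.6,0) -> (35.3,0) [heading=0, draw]
  ]
  -- iteration 2/4 --
  FD 10: (35.3,0) -> (45.3,0) [heading=0, draw]
  FD 12.1: (45.3,0) -> (57.4,0) [heading=0, draw]
  REPEAT 3 [
    -- iteration 1/3 --
    FD 10.7: (57.4,0) -> (68.1,0) [heading=0, draw]
    BK 6.3: (68.1,0) -> (61.8,0) [heading=0, draw]
    -- iteration 2/3 --
    FD 10.7: (61.8,0) -> (72.5,0) [heading=0, draw]
    BK 6.3: (72.5,0) -> (66.2,0) [heading=0, draw]
    -- iteration 3/3 --
    FD 10.7: (66.2,0) -> (76.9,0) [heading=0, draw]
    BK 6.3: (76.9,0) -> (70.6,0) [heading=0, draw]
  ]
  -- iteration 3/4 --
  FD 10: (70.6,0) -> (80.6,0) [heading=0, draw]
  FD 12.1: (80.6,0) -> (92.7,0) [heading=0, draw]
  REPEAT 3 [
    -- iteration 1/3 --
    FD 10.7: (92.7,0) -> (103.4,0) [heading=0, draw]
    BK 6.3: (103.4,0) -> (97.1,0) [heading=0, draw]
    -- iteration 2/3 --
    FD 10.7: (97.1,0) -> (107.8,0) [heading=0, draw]
    BK 6.3: (107.8,0) -> (101.5,0) [heading=0, draw]
    -- iteration 3/3 --
    FD 10.7: (101.5,0) -> (112.2,0) [heading=0, draw]
    BK 6.3: (112.2,0) -> (105.9,0) [heading=0, draw]
  ]
  -- iteration 4/4 --
  FD 10: (105.9,0) -> (115.9,0) [heading=0, draw]
  FD 12.1: (115.9,0) -> (128,0) [heading=0, draw]
  REPEAT 3 [
    -- iteration 1/3 --
    FD 10.7: (128,0) -> (138.7,0) [heading=0, draw]
    BK 6.3: (138.7,0) -> (132.4,0) [heading=0, draw]
    -- iteration 2/3 --
    FD 10.7: (132.4,0) -> (143.1,0) [heading=0, draw]
    BK 6.3: (143.1,0) -> (136.8,0) [heading=0, draw]
    -- iteration 3/3 --
    FD 10.7: (136.8,0) -> (147.5,0) [heading=0, draw]
    BK 6.3: (147.5,0) -> (141.2,0) [heading=0, draw]
  ]
]
Final: pos=(141.2,0), heading=0, 32 segment(s) drawn

Answer: 141.2 0 0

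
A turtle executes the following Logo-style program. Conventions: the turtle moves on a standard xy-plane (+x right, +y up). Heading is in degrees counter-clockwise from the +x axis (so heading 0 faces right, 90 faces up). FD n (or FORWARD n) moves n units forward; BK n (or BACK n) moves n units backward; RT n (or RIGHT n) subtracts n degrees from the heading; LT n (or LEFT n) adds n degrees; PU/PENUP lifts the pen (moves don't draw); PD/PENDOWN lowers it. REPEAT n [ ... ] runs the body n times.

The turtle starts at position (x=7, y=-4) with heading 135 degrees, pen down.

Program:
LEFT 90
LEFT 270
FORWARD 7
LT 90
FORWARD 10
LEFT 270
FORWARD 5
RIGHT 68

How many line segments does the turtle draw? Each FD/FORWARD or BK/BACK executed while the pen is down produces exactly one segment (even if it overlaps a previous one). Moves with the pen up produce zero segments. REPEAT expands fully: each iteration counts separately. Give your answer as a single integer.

Answer: 3

Derivation:
Executing turtle program step by step:
Start: pos=(7,-4), heading=135, pen down
LT 90: heading 135 -> 225
LT 270: heading 225 -> 135
FD 7: (7,-4) -> (2.05,0.95) [heading=135, draw]
LT 90: heading 135 -> 225
FD 10: (2.05,0.95) -> (-5.021,-6.121) [heading=225, draw]
LT 270: heading 225 -> 135
FD 5: (-5.021,-6.121) -> (-8.556,-2.586) [heading=135, draw]
RT 68: heading 135 -> 67
Final: pos=(-8.556,-2.586), heading=67, 3 segment(s) drawn
Segments drawn: 3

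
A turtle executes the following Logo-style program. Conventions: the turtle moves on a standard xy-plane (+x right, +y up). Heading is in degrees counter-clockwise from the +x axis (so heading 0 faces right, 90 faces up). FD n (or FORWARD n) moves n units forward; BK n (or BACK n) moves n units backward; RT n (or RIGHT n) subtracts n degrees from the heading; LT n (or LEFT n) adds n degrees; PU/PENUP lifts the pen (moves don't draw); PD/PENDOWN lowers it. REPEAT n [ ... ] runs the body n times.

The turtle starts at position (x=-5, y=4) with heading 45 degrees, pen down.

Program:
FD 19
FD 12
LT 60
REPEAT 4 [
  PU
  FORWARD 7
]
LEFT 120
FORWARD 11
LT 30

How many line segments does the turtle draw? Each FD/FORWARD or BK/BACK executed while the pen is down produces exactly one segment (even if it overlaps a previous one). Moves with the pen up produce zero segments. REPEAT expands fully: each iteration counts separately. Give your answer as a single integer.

Executing turtle program step by step:
Start: pos=(-5,4), heading=45, pen down
FD 19: (-5,4) -> (8.435,17.435) [heading=45, draw]
FD 12: (8.435,17.435) -> (16.92,25.92) [heading=45, draw]
LT 60: heading 45 -> 105
REPEAT 4 [
  -- iteration 1/4 --
  PU: pen up
  FD 7: (16.92,25.92) -> (15.109,32.682) [heading=105, move]
  -- iteration 2/4 --
  PU: pen up
  FD 7: (15.109,32.682) -> (13.297,39.443) [heading=105, move]
  -- iteration 3/4 --
  PU: pen up
  FD 7: (13.297,39.443) -> (11.485,46.205) [heading=105, move]
  -- iteration 4/4 --
  PU: pen up
  FD 7: (11.485,46.205) -> (9.673,52.966) [heading=105, move]
]
LT 120: heading 105 -> 225
FD 11: (9.673,52.966) -> (1.895,45.188) [heading=225, move]
LT 30: heading 225 -> 255
Final: pos=(1.895,45.188), heading=255, 2 segment(s) drawn
Segments drawn: 2

Answer: 2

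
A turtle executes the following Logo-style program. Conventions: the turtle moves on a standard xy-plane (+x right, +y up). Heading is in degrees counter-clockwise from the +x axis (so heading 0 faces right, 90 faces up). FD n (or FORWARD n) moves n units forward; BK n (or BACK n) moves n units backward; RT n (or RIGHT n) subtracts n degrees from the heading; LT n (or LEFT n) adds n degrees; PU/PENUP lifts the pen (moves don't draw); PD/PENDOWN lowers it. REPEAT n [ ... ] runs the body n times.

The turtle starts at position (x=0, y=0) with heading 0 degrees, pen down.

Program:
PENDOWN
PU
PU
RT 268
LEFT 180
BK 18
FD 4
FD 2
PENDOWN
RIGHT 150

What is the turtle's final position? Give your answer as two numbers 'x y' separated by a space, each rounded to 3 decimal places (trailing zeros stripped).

Answer: -0.419 11.993

Derivation:
Executing turtle program step by step:
Start: pos=(0,0), heading=0, pen down
PD: pen down
PU: pen up
PU: pen up
RT 268: heading 0 -> 92
LT 180: heading 92 -> 272
BK 18: (0,0) -> (-0.628,17.989) [heading=272, move]
FD 4: (-0.628,17.989) -> (-0.489,13.991) [heading=272, move]
FD 2: (-0.489,13.991) -> (-0.419,11.993) [heading=272, move]
PD: pen down
RT 150: heading 272 -> 122
Final: pos=(-0.419,11.993), heading=122, 0 segment(s) drawn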